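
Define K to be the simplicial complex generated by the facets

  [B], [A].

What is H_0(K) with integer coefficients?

H_0 ≅ Z^2.

Order the vertices as A < B. Listing each simplex with vertices in this order, K has dimension 0 with simplices:

  0-simplices (2): A, B

so the chain groups are C_0 ≅ Z^2.

From H_k ≅ ker(∂_k) / im(∂_{k+1}) we obtain:

  H_0: rank C_0 − rank ∂_1 = 2 − 0 = 2, and there is no ∂_1, so H_0 = Z^2.

(K is a triangulation of a set of 2 points.)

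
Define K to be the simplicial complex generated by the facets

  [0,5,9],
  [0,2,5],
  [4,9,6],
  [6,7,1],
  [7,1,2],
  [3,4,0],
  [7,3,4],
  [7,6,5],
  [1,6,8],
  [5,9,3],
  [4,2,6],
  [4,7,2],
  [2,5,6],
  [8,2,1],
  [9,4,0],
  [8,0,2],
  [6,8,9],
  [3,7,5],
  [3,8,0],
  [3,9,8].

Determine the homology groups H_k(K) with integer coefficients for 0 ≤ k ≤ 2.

Order the vertices as 0 < 1 < 2 < 3 < 4 < 5 < 6 < 7 < 8 < 9. Listing each simplex with vertices in this order, K has dimension 2 with simplices:

  0-simplices (10): [0], [1], [2], [3], [4], [5], [6], [7], [8], [9]
  1-simplices (30): (30 of them)
  2-simplices (20): (20 of them)

so the chain groups are C_0 ≅ Z^10, C_1 ≅ Z^30, C_2 ≅ Z^20.

The boundary map ∂_1: C_1 → C_0 sends each edge [p,q] (with p < q) to q − p.
This gives a 10×30 integer matrix of rank 9; reducing to Smith normal form yields diagonal entries (1,1,1,1,1,1,1,1,1).

Boundary ∂_2: C_2 → C_1 maps a triangle to the signed sum of its edges. For instance
  ∂[2,4,7] = [4,7] − [2,7] + [2,4],
  ∂[3,5,7] = [5,7] − [3,7] + [3,5].
As a 30×20 matrix over Z this has rank 20, with invariant factors (1,1,1,1,1,1,1,1,1,1,1,1,1,1,1,1,1,1,1,2).

Now H_k = ker ∂_k / im ∂_{k+1}, so:

  H_0: rank C_0 − rank ∂_1 = 10 − 9 = 1, and the invariant factors of ∂_1 are all 1, so H_0 ≅ Z.
  H_1: rank ker ∂_1 − rank ∂_2 = (30 − 9) − 20 = 1, and ∂_2 has invariant factor 2 > 1, so H_1 ≅ Z ⊕ Z/2.
  H_2: rank ker ∂_2 − rank ∂_3 = (20 − 20) − 0 = 0, and there is no ∂_3, so H_2 ≅ 0.

As a check, the Euler characteristic is 10 − 30 + 20 = 0, which agrees with 1 − 1 + 0 = 0.

H_0 = Z,  H_1 = Z ⊕ Z/2,  H_2 = 0.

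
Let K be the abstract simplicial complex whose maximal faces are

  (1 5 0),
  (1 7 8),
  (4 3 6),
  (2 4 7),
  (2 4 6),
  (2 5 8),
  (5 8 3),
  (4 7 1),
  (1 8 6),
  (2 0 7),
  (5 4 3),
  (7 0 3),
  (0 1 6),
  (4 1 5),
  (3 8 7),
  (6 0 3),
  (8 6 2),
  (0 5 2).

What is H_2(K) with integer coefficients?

H_2 ≅ Z.

Order the vertices as 0 < 1 < 2 < 3 < 4 < 5 < 6 < 7 < 8. Listing each simplex with vertices in this order, K has dimension 2 with simplices:

  0-simplices (9): [0], [1], [2], [3], [4], [5], [6], [7], [8]
  1-simplices (27): (27 of them)
  2-simplices (18): [0,1,5], [0,1,6], [0,2,5], [0,2,7], [0,3,6], [0,3,7], [1,4,5], [1,4,7], [1,6,8], [1,7,8], [2,4,6], [2,4,7], [2,5,8], [2,6,8], [3,4,5], [3,4,6], [3,5,8], [3,7,8]

giving chain groups C_0 ≅ Z^9, C_1 ≅ Z^27, C_2 ≅ Z^18.

∂_1: C_1 → C_0 is given by ∂[p,q] = [q] − [p].
As a 9×27 matrix over Z this has rank 8, with invariant factors (1,1,1,1,1,1,1,1).

∂_2: C_2 → C_1 sends each 2-simplex [p,q,r] to [q,r] − [p,r] + [p,q]. For instance
  ∂[0,2,7] = [2,7] − [0,7] + [0,2],
  ∂[3,5,8] = [5,8] − [3,8] + [3,5].
The resulting 27×18 matrix has rank 17, and its Smith normal form has invariant factors (1,1,1,1,1,1,1,1,1,1,1,1,1,1,1,1,1).

Now H_k = ker ∂_k / im ∂_{k+1}, so:

  H_2: rank ker ∂_2 − rank ∂_3 = (18 − 17) − 0 = 1, and there is no ∂_3, so H_2 = Z.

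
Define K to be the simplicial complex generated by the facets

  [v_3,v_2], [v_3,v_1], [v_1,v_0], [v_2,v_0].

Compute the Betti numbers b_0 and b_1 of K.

b_0 = 1, b_1 = 1.

K has 4 vertices, 4 edges.
rank ∂_0 = 0, rank ∂_1 = 3 ⇒ b_0 = 4 − 0 − 3 = 1; all invariant factors of ∂_1 are 1 so no torsion. So H_0 ≅ Z.
rank ∂_1 = 3, rank ∂_2 = 0 ⇒ b_1 = 4 − 3 − 0 = 1. So H_1 ≅ Z.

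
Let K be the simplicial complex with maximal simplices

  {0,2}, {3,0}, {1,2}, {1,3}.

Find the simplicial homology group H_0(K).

H_0 = Z.

We work with the vertex ordering 0 < 1 < 2 < 3. The simplices of K, each written with vertices in increasing order, are:

  0-simplices (4): [0], [1], [2], [3]
  1-simplices (4): [0,2], [0,3], [1,2], [1,3]

so the chain groups are C_0 ≅ Z^4, C_1 ≅ Z^4.

The boundary map ∂_1: C_1 → C_0 is given by ∂[p,q] = [q] − [p]. For instance
  ∂[1,2] = [2] − [1].
The 4×4 boundary matrix has rank 3 and Smith normal form diag(1,1,1).

Now H_k = ker ∂_k / im ∂_{k+1}, so:

  H_0: rank C_0 − rank ∂_1 = 4 − 3 = 1, and the invariant factors of ∂_1 are all 1, so H_0 = Z.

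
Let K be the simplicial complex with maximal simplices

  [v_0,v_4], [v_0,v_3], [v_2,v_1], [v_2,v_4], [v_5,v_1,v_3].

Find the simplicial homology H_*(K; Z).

We work with the vertex ordering v_0 < v_1 < v_2 < v_3 < v_4 < v_5. The simplices of K, each written with vertices in increasing order, are:

  0-simplices (6): [v_0], [v_1], [v_2], [v_3], [v_4], [v_5]
  1-simplices (7): [v_0,v_3], [v_0,v_4], [v_1,v_2], [v_1,v_3], [v_1,v_5], [v_2,v_4], [v_3,v_5]
  2-simplices (1): [v_1,v_3,v_5]

so the chain groups are C_0 ≅ Z^6, C_1 ≅ Z^7, C_2 ≅ Z^1.

Boundary ∂_1: C_1 → C_0 sends each edge [p,q] (with p < q) to q − p. For instance
  ∂[v_1,v_2] = [v_2] − [v_1].
The 6×7 boundary matrix has rank 5 and Smith normal form diag(1,1,1,1,1).

The boundary map ∂_2: C_2 → C_1 maps a triangle to the signed sum of its edges. For instance
  ∂[v_1,v_3,v_5] = [v_3,v_5] − [v_1,v_5] + [v_1,v_3].
As a 7×1 matrix over Z this has rank 1, with invariant factors (1).

Computing H_k = (kernel of ∂_k) / (image of ∂_{k+1}):

  H_0: rank C_0 − rank ∂_1 = 6 − 5 = 1, and the invariant factors of ∂_1 are all 1, so H_0 = Z.
  H_1: rank ker ∂_1 − rank ∂_2 = (7 − 5) − 1 = 1, and the invariant factors of ∂_2 are all 1, so H_1 = Z.
  H_2: rank ker ∂_2 − rank ∂_3 = (1 − 1) − 0 = 0, and there is no ∂_3, so H_2 = 0.

H_0 ≅ Z,  H_1 ≅ Z,  H_2 = 0.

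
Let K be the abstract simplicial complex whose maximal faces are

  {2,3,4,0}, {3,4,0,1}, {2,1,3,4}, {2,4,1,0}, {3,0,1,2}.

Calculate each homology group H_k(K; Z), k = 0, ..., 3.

Order the vertices as 0 < 1 < 2 < 3 < 4. Listing each simplex with vertices in this order, K has dimension 3 with simplices:

  0-simplices (5): [0], [1], [2], [3], [4]
  1-simplices (10): [0,1], [0,2], [0,3], [0,4], [1,2], [1,3], [1,4], [2,3], [2,4], [3,4]
  2-simplices (10): [0,1,2], [0,1,3], [0,1,4], [0,2,3], [0,2,4], [0,3,4], [1,2,3], [1,2,4], [1,3,4], [2,3,4]
  3-simplices (5): [0,1,2,3], [0,1,2,4], [0,1,3,4], [0,2,3,4], [1,2,3,4]

giving chain groups C_0 ≅ Z^5, C_1 ≅ Z^10, C_2 ≅ Z^10, C_3 ≅ Z^5.

Boundary ∂_1: C_1 → C_0 maps an edge to its endpoints' difference, ∂[p,q] = q − p.
The resulting 5×10 matrix has rank 4, and its Smith normal form has invariant factors (1,1,1,1).

∂_2: C_2 → C_1 sends each 2-simplex [p,q,r] to [q,r] − [p,r] + [p,q]. For instance
  ∂[0,2,3] = [2,3] − [0,3] + [0,2],
  ∂[1,2,3] = [2,3] − [1,3] + [1,2].
The 10×10 boundary matrix has rank 6 and Smith normal form diag(1,1,1,1,1,1).

Boundary ∂_3: C_3 → C_2 sends each 3-simplex σ to the alternating sum Σ_i (−1)^i (σ with its i-th vertex removed). For instance
  ∂[1,2,3,4] = [2,3,4] − [1,3,4] + [1,2,4] − [1,2,3],
  ∂[0,1,2,3] = [1,2,3] − [0,2,3] + [0,1,3] − [0,1,2].
The resulting 10×5 matrix has rank 4, and its Smith normal form has invariant factors (1,1,1,1).

Now H_k = ker ∂_k / im ∂_{k+1}, so:

  H_0: rank C_0 − rank ∂_1 = 5 − 4 = 1, and the invariant factors of ∂_1 are all 1, so H_0 ≅ Z.
  H_1: rank ker ∂_1 − rank ∂_2 = (10 − 4) − 6 = 0, and the invariant factors of ∂_2 are all 1, so H_1 ≅ 0.
  H_2: rank ker ∂_2 − rank ∂_3 = (10 − 6) − 4 = 0, and the invariant factors of ∂_3 are all 1, so H_2 ≅ 0.
  H_3: rank ker ∂_3 − rank ∂_4 = (5 − 4) − 0 = 1, and there is no ∂_4, so H_3 ≅ Z.

As a check, the Euler characteristic is 5 − 10 + 10 − 5 = 0, which agrees with 1 − 0 + 0 − 1 = 0.

H_0 ≅ Z,  H_1 = 0,  H_2 = 0,  H_3 ≅ Z.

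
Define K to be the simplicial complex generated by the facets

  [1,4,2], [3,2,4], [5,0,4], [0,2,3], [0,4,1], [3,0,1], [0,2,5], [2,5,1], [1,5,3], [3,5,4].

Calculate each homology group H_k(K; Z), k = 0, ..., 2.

We work with the vertex ordering 0 < 1 < 2 < 3 < 4 < 5. The simplices of K, each written with vertices in increasing order, are:

  0-simplices (6): [0], [1], [2], [3], [4], [5]
  1-simplices (15): [0,1], [0,2], [0,3], [0,4], [0,5], [1,2], [1,3], [1,4], [1,5], [2,3], [2,4], [2,5], [3,4], [3,5], [4,5]
  2-simplices (10): [0,1,3], [0,1,4], [0,2,3], [0,2,5], [0,4,5], [1,2,4], [1,2,5], [1,3,5], [2,3,4], [3,4,5]

giving chain groups C_0 ≅ Z^6, C_1 ≅ Z^15, C_2 ≅ Z^10.

The boundary map ∂_1: C_1 → C_0 maps an edge to its endpoints' difference, ∂[p,q] = q − p.
This gives a 6×15 integer matrix of rank 5; reducing to Smith normal form yields diagonal entries (1,1,1,1,1).

The boundary map ∂_2: C_2 → C_1 sends each 2-simplex [p,q,r] to [q,r] − [p,r] + [p,q]. For instance
  ∂[0,1,4] = [1,4] − [0,4] + [0,1],
  ∂[0,1,3] = [1,3] − [0,3] + [0,1].
The 15×10 boundary matrix has rank 10 and Smith normal form diag(1,1,1,1,1,1,1,1,1,2).

Computing H_k = (kernel of ∂_k) / (image of ∂_{k+1}):

  H_0: rank C_0 − rank ∂_1 = 6 − 5 = 1, and the invariant factors of ∂_1 are all 1, so H_0 = Z.
  H_1: rank ker ∂_1 − rank ∂_2 = (15 − 5) − 10 = 0, and ∂_2 has invariant factor 2 > 1, so H_1 = Z/2.
  H_2: rank ker ∂_2 − rank ∂_3 = (10 − 10) − 0 = 0, and there is no ∂_3, so H_2 = 0.

As a check, the Euler characteristic is 6 − 15 + 10 = 1, which agrees with 1 − 0 + 0 = 1.

H_0 = Z,  H_1 = Z/2,  H_2 = 0.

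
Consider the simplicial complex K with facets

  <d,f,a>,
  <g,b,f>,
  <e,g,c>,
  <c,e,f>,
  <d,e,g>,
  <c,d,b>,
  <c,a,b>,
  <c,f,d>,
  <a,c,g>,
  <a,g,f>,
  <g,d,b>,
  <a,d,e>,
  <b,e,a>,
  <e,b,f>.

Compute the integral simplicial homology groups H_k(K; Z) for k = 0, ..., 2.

H_0 ≅ Z,  H_1 ≅ Z^2,  H_2 ≅ Z.

K has 7 vertices, 21 edges, 14 triangles.
rank ∂_0 = 0, rank ∂_1 = 6 ⇒ b_0 = 7 − 0 − 6 = 1; all invariant factors of ∂_1 are 1 so no torsion. So H_0 ≅ Z.
rank ∂_1 = 6, rank ∂_2 = 13 ⇒ b_1 = 21 − 6 − 13 = 2; all invariant factors of ∂_2 are 1 so no torsion. So H_1 ≅ Z^2.
rank ∂_2 = 13, rank ∂_3 = 0 ⇒ b_2 = 14 − 13 − 0 = 1. So H_2 ≅ Z.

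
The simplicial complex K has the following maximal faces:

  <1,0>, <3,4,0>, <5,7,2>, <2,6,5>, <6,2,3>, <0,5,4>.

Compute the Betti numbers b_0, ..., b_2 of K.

K has 8 vertices, 13 edges, 5 triangles.
rank ∂_0 = 0, rank ∂_1 = 7 ⇒ b_0 = 8 − 0 − 7 = 1; all invariant factors of ∂_1 are 1 so no torsion. So H_0 = Z.
rank ∂_1 = 7, rank ∂_2 = 5 ⇒ b_1 = 13 − 7 − 5 = 1; all invariant factors of ∂_2 are 1 so no torsion. So H_1 = Z.
rank ∂_2 = 5, rank ∂_3 = 0 ⇒ b_2 = 5 − 5 − 0 = 0. So H_2 = 0.

b_0 = 1, b_1 = 1, b_2 = 0.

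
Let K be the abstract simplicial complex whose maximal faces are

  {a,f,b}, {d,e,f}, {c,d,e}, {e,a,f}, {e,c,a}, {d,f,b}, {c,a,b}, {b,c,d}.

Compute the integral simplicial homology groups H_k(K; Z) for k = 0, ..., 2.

H_0 = Z,  H_1 = 0,  H_2 = Z.

Fix the vertex order a < b < c < d < e < f and write every simplex with vertices in increasing order. Then dim K = 2 and the simplices of K are:

  0-simplices (6): a, b, c, d, e, f
  1-simplices (12): ab, ac, ae, af, bc, bd, bf, cd, ce, de, df, ef
  2-simplices (8): abc, abf, ace, aef, bcd, bdf, cde, def

Hence C_0 ≅ Z^6, C_1 ≅ Z^12, C_2 ≅ Z^8.

Boundary ∂_1: C_1 → C_0 maps an edge to its endpoints' difference, ∂[p,q] = q − p. For instance
  ∂df = f − d.
As a 6×12 matrix over Z this has rank 5, with invariant factors (1,1,1,1,1).

∂_2: C_2 → C_1 sends each 2-simplex [p,q,r] to [q,r] − [p,r] + [p,q]. For instance
  ∂abc = bc − ac + ab,
  ∂bdf = df − bf + bd.
As a 12×8 matrix over Z this has rank 7, with invariant factors (1,1,1,1,1,1,1).

Computing H_k = (kernel of ∂_k) / (image of ∂_{k+1}):

  H_0: rank C_0 − rank ∂_1 = 6 − 5 = 1, and the invariant factors of ∂_1 are all 1, so H_0 ≅ Z.
  H_1: rank ker ∂_1 − rank ∂_2 = (12 − 5) − 7 = 0, and the invariant factors of ∂_2 are all 1, so H_1 ≅ 0.
  H_2: rank ker ∂_2 − rank ∂_3 = (8 − 7) − 0 = 1, and there is no ∂_3, so H_2 ≅ Z.

As a check, the Euler characteristic is 6 − 12 + 8 = 2, which agrees with 1 − 0 + 1 = 2.
(K is a triangulation of the 2-sphere S^2.)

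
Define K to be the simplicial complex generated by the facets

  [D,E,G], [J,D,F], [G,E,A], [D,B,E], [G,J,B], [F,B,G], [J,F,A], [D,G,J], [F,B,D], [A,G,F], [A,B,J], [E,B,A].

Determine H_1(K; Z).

We work with the vertex ordering A < B < D < E < F < G < J. The simplices of K, each written with vertices in increasing order, are:

  0-simplices (7): A, B, D, E, F, G, J
  1-simplices (18): AB, AE, AF, AG, AJ, BD, BE, BF, BG, BJ, DE, DF, DG, DJ, EG, FG, FJ, GJ
  2-simplices (12): ABE, ABJ, AEG, AFG, AFJ, BDE, BDF, BFG, BGJ, DEG, DFJ, DGJ

giving chain groups C_0 ≅ Z^7, C_1 ≅ Z^18, C_2 ≅ Z^12.

The boundary map ∂_1: C_1 → C_0 sends each edge [p,q] (with p < q) to q − p. For instance
  ∂BJ = J − B.
This gives a 7×18 integer matrix of rank 6; reducing to Smith normal form yields diagonal entries (1,1,1,1,1,1).

The boundary map ∂_2: C_2 → C_1 acts by ∂[p,q,r] = [q,r] − [p,r] + [p,q]. For instance
  ∂BFG = FG − BG + BF,
  ∂BGJ = GJ − BJ + BG.
As a 18×12 matrix over Z this has rank 12, with invariant factors (1,1,1,1,1,1,1,1,1,1,1,2).

From H_k ≅ ker(∂_k) / im(∂_{k+1}) we obtain:

  H_1: rank ker ∂_1 − rank ∂_2 = (18 − 6) − 12 = 0, and ∂_2 has invariant factor 2 > 1, so H_1 ≅ Z/2.

(K is a triangulation of the real projective plane RP^2.)

H_1 = Z/2.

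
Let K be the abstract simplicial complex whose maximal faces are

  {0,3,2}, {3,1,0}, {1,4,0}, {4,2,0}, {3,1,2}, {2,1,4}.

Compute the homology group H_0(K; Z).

H_0 ≅ Z.

Take the total order 0 < 1 < 2 < 3 < 4 on the vertex set. Then K (dimension 2) consists of the simplices:

  0-simplices (5): [0], [1], [2], [3], [4]
  1-simplices (9): [0,1], [0,2], [0,3], [0,4], [1,2], [1,3], [1,4], [2,3], [2,4]
  2-simplices (6): [0,1,3], [0,1,4], [0,2,3], [0,2,4], [1,2,3], [1,2,4]

Hence C_0 ≅ Z^5, C_1 ≅ Z^9, C_2 ≅ Z^6.

The boundary map ∂_1: C_1 → C_0 is given by ∂[p,q] = [q] − [p].
This gives a 5×9 integer matrix of rank 4; reducing to Smith normal form yields diagonal entries (1,1,1,1).

The boundary map ∂_2: C_2 → C_1 acts by ∂[p,q,r] = [q,r] − [p,r] + [p,q]. For instance
  ∂[0,2,3] = [2,3] − [0,3] + [0,2],
  ∂[1,2,3] = [2,3] − [1,3] + [1,2].
The 9×6 boundary matrix has rank 5 and Smith normal form diag(1,1,1,1,1).

Computing H_k = (kernel of ∂_k) / (image of ∂_{k+1}):

  H_0: rank C_0 − rank ∂_1 = 5 − 4 = 1, and the invariant factors of ∂_1 are all 1, so H_0 ≅ Z.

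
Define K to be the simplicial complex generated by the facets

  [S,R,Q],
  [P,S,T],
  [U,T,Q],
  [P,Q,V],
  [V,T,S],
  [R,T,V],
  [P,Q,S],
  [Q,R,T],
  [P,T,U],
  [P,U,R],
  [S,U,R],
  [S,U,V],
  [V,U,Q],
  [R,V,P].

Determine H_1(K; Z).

K has 7 vertices, 21 edges, 14 triangles.
rank ∂_1 = 6, rank ∂_2 = 13 ⇒ b_1 = 21 − 6 − 13 = 2; all invariant factors of ∂_2 are 1 so no torsion. So H_1 = Z^2.

H_1 = Z^2.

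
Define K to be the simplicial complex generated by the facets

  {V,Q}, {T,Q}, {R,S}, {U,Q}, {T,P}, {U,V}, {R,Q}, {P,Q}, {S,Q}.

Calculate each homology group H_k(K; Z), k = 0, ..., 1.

H_0 ≅ Z,  H_1 ≅ Z^3.

Fix the vertex order P < Q < R < S < T < U < V and write every simplex with vertices in increasing order. Then dim K = 1 and the simplices of K are:

  0-simplices (7): P, Q, R, S, T, U, V
  1-simplices (9): PQ, PT, QR, QS, QT, QU, QV, RS, UV

so the chain groups are C_0 ≅ Z^7, C_1 ≅ Z^9.

Boundary ∂_1: C_1 → C_0 sends each edge [p,q] (with p < q) to q − p. For instance
  ∂PT = T − P.
As a 7×9 matrix over Z this has rank 6, with invariant factors (1,1,1,1,1,1).

Computing H_k = (kernel of ∂_k) / (image of ∂_{k+1}):

  H_0: rank C_0 − rank ∂_1 = 7 − 6 = 1, and the invariant factors of ∂_1 are all 1, so H_0 ≅ Z.
  H_1: rank ker ∂_1 − rank ∂_2 = (9 − 6) − 0 = 3, and there is no ∂_2, so H_1 ≅ Z^3.

(K is a triangulation of a wedge of 3 circles.)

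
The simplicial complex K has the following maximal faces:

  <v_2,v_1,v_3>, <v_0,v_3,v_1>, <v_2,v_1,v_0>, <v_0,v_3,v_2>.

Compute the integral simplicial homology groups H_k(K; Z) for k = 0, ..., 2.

We work with the vertex ordering v_0 < v_1 < v_2 < v_3. The simplices of K, each written with vertices in increasing order, are:

  0-simplices (4): [v_0], [v_1], [v_2], [v_3]
  1-simplices (6): [v_0,v_1], [v_0,v_2], [v_0,v_3], [v_1,v_2], [v_1,v_3], [v_2,v_3]
  2-simplices (4): [v_0,v_1,v_2], [v_0,v_1,v_3], [v_0,v_2,v_3], [v_1,v_2,v_3]

so the chain groups are C_0 ≅ Z^4, C_1 ≅ Z^6, C_2 ≅ Z^4.

The boundary map ∂_1: C_1 → C_0 sends each edge [p,q] (with p < q) to q − p. For instance
  ∂[v_1,v_2] = [v_2] − [v_1].
This gives a 4×6 integer matrix of rank 3; reducing to Smith normal form yields diagonal entries (1,1,1).

∂_2: C_2 → C_1 sends each 2-simplex [p,q,r] to [q,r] − [p,r] + [p,q]. For instance
  ∂[v_0,v_1,v_2] = [v_1,v_2] − [v_0,v_2] + [v_0,v_1],
  ∂[v_1,v_2,v_3] = [v_2,v_3] − [v_1,v_3] + [v_1,v_2].
The resulting 6×4 matrix has rank 3, and its Smith normal form has invariant factors (1,1,1).

From H_k ≅ ker(∂_k) / im(∂_{k+1}) we obtain:

  H_0: rank C_0 − rank ∂_1 = 4 − 3 = 1, and the invariant factors of ∂_1 are all 1, so H_0 = Z.
  H_1: rank ker ∂_1 − rank ∂_2 = (6 − 3) − 3 = 0, and the invariant factors of ∂_2 are all 1, so H_1 = 0.
  H_2: rank ker ∂_2 − rank ∂_3 = (4 − 3) − 0 = 1, and there is no ∂_3, so H_2 = Z.

As a check, the Euler characteristic is 4 − 6 + 4 = 2, which agrees with 1 − 0 + 1 = 2.

H_0 = Z,  H_1 = 0,  H_2 = Z.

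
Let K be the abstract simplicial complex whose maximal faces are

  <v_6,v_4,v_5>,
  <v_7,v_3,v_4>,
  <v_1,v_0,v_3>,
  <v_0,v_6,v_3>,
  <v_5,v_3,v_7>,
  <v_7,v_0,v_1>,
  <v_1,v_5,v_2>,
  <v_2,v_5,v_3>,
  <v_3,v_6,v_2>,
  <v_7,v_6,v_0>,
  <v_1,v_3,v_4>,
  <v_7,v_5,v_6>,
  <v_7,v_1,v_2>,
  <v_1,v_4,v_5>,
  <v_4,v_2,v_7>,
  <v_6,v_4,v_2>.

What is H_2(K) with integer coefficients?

Order the vertices as v_0 < v_1 < v_2 < v_3 < v_4 < v_5 < v_6 < v_7. Listing each simplex with vertices in this order, K has dimension 2 with simplices:

  0-simplices (8): [v_0], [v_1], [v_2], [v_3], [v_4], [v_5], [v_6], [v_7]
  1-simplices (24): (24 of them)
  2-simplices (16): (16 of them)

so the chain groups are C_0 ≅ Z^8, C_1 ≅ Z^24, C_2 ≅ Z^16.

∂_1: C_1 → C_0 maps an edge to its endpoints' difference, ∂[p,q] = q − p.
The resulting 8×24 matrix has rank 7, and its Smith normal form has invariant factors (1,1,1,1,1,1,1).

Boundary ∂_2: C_2 → C_1 sends each 2-simplex [p,q,r] to [q,r] − [p,r] + [p,q]. For instance
  ∂[v_0,v_1,v_3] = [v_1,v_3] − [v_0,v_3] + [v_0,v_1],
  ∂[v_0,v_3,v_6] = [v_3,v_6] − [v_0,v_6] + [v_0,v_3].
This gives a 24×16 integer matrix of rank 15; reducing to Smith normal form yields diagonal entries (1,1,1,1,1,1,1,1,1,1,1,1,1,1,1).

Reading off H_k = ker ∂_k / im ∂_{k+1}:

  H_2: rank ker ∂_2 − rank ∂_3 = (16 − 15) − 0 = 1, and there is no ∂_3, so H_2 = Z.

H_2 ≅ Z.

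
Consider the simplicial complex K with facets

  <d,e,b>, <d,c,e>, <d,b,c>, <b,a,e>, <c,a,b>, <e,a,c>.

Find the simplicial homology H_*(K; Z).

H_0 ≅ Z,  H_1 = 0,  H_2 ≅ Z.

We work with the vertex ordering a < b < c < d < e. The simplices of K, each written with vertices in increasing order, are:

  0-simplices (5): a, b, c, d, e
  1-simplices (9): ab, ac, ae, bc, bd, be, cd, ce, de
  2-simplices (6): abc, abe, ace, bcd, bde, cde

so the chain groups are C_0 ≅ Z^5, C_1 ≅ Z^9, C_2 ≅ Z^6.

∂_1: C_1 → C_0 is given by ∂[p,q] = [q] − [p]. For instance
  ∂ce = e − c.
This gives a 5×9 integer matrix of rank 4; reducing to Smith normal form yields diagonal entries (1,1,1,1).

∂_2: C_2 → C_1 acts by ∂[p,q,r] = [q,r] − [p,r] + [p,q]. For instance
  ∂ace = ce − ae + ac,
  ∂cde = de − ce + cd.
The 9×6 boundary matrix has rank 5 and Smith normal form diag(1,1,1,1,1).

Computing H_k = (kernel of ∂_k) / (image of ∂_{k+1}):

  H_0: rank C_0 − rank ∂_1 = 5 − 4 = 1, and the invariant factors of ∂_1 are all 1, so H_0 ≅ Z.
  H_1: rank ker ∂_1 − rank ∂_2 = (9 − 4) − 5 = 0, and the invariant factors of ∂_2 are all 1, so H_1 ≅ 0.
  H_2: rank ker ∂_2 − rank ∂_3 = (6 − 5) − 0 = 1, and there is no ∂_3, so H_2 ≅ Z.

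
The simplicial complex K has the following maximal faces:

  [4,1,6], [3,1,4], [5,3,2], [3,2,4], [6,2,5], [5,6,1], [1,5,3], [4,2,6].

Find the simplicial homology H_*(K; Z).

H_0 = Z,  H_1 = 0,  H_2 = Z.

Take the total order 1 < 2 < 3 < 4 < 5 < 6 on the vertex set. Then K (dimension 2) consists of the simplices:

  0-simplices (6): [1], [2], [3], [4], [5], [6]
  1-simplices (12): [1,3], [1,4], [1,5], [1,6], [2,3], [2,4], [2,5], [2,6], [3,4], [3,5], [4,6], [5,6]
  2-simplices (8): [1,3,4], [1,3,5], [1,4,6], [1,5,6], [2,3,4], [2,3,5], [2,4,6], [2,5,6]

so the chain groups are C_0 ≅ Z^6, C_1 ≅ Z^12, C_2 ≅ Z^8.

∂_1: C_1 → C_0 maps an edge to its endpoints' difference, ∂[p,q] = q − p.
As a 6×12 matrix over Z this has rank 5, with invariant factors (1,1,1,1,1).

The boundary map ∂_2: C_2 → C_1 acts by ∂[p,q,r] = [q,r] − [p,r] + [p,q]. For instance
  ∂[2,3,5] = [3,5] − [2,5] + [2,3],
  ∂[1,5,6] = [5,6] − [1,6] + [1,5].
As a 12×8 matrix over Z this has rank 7, with invariant factors (1,1,1,1,1,1,1).

From H_k ≅ ker(∂_k) / im(∂_{k+1}) we obtain:

  H_0: rank C_0 − rank ∂_1 = 6 − 5 = 1, and the invariant factors of ∂_1 are all 1, so H_0 ≅ Z.
  H_1: rank ker ∂_1 − rank ∂_2 = (12 − 5) − 7 = 0, and the invariant factors of ∂_2 are all 1, so H_1 ≅ 0.
  H_2: rank ker ∂_2 − rank ∂_3 = (8 − 7) − 0 = 1, and there is no ∂_3, so H_2 ≅ Z.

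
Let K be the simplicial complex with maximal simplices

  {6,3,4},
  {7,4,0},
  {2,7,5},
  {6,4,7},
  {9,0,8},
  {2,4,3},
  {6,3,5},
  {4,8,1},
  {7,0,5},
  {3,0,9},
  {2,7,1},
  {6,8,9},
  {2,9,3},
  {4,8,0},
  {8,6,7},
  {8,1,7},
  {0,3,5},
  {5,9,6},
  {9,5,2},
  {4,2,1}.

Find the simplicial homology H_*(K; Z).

H_0 = Z,  H_1 = Z ⊕ Z_2,  H_2 = 0.

Take the total order 0 < 1 < 2 < 3 < 4 < 5 < 6 < 7 < 8 < 9 on the vertex set. Then K (dimension 2) consists of the simplices:

  0-simplices (10): [0], [1], [2], [3], [4], [5], [6], [7], [8], [9]
  1-simplices (30): (30 of them)
  2-simplices (20): (20 of them)

so the chain groups are C_0 ≅ Z^10, C_1 ≅ Z^30, C_2 ≅ Z^20.

Boundary ∂_1: C_1 → C_0 sends each edge [p,q] (with p < q) to q − p. For instance
  ∂[3,9] = [9] − [3].
As a 10×30 matrix over Z this has rank 9, with invariant factors (1,1,1,1,1,1,1,1,1).

The boundary map ∂_2: C_2 → C_1 sends each 2-simplex [p,q,r] to [q,r] − [p,r] + [p,q]. For instance
  ∂[2,5,9] = [5,9] − [2,9] + [2,5],
  ∂[6,8,9] = [8,9] − [6,9] + [6,8].
As a 30×20 matrix over Z this has rank 20, with invariant factors (1,1,1,1,1,1,1,1,1,1,1,1,1,1,1,1,1,1,1,2).

Now H_k = ker ∂_k / im ∂_{k+1}, so:

  H_0: rank C_0 − rank ∂_1 = 10 − 9 = 1, and the invariant factors of ∂_1 are all 1, so H_0 = Z.
  H_1: rank ker ∂_1 − rank ∂_2 = (30 − 9) − 20 = 1, and ∂_2 has invariant factor 2 > 1, so H_1 = Z ⊕ Z_2.
  H_2: rank ker ∂_2 − rank ∂_3 = (20 − 20) − 0 = 0, and there is no ∂_3, so H_2 = 0.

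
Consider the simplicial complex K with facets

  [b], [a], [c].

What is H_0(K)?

Take the total order a < b < c on the vertex set. Then K (dimension 0) consists of the simplices:

  0-simplices (3): a, b, c

giving chain groups C_0 ≅ Z^3.

Reading off H_k = ker ∂_k / im ∂_{k+1}:

  H_0: rank C_0 − rank ∂_1 = 3 − 0 = 3, and there is no ∂_1, so H_0 ≅ Z^3.

(K is a triangulation of a set of 3 points.)

H_0 = Z^3.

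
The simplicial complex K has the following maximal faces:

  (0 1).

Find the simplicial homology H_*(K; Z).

H_0 = Z,  H_1 = 0.

Fix the vertex order 0 < 1 and write every simplex with vertices in increasing order. Then dim K = 1 and the simplices of K are:

  0-simplices (2): [0], [1]
  1-simplices (1): [0,1]

so the chain groups are C_0 ≅ Z^2, C_1 ≅ Z^1.

The boundary map ∂_1: C_1 → C_0 is given by ∂[p,q] = [q] − [p].
The 2×1 boundary matrix has rank 1 and Smith normal form diag(1).

Reading off H_k = ker ∂_k / im ∂_{k+1}:

  H_0: rank C_0 − rank ∂_1 = 2 − 1 = 1, and the invariant factors of ∂_1 are all 1, so H_0 ≅ Z.
  H_1: rank ker ∂_1 − rank ∂_2 = (1 − 1) − 0 = 0, and there is no ∂_2, so H_1 ≅ 0.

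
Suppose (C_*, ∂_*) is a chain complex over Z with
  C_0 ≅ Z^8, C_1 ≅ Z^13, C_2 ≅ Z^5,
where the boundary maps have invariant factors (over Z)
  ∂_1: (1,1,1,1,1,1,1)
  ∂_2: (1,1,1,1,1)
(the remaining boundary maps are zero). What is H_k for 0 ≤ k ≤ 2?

H_0: b_0 = 8 − 0 − 7 = 1; torsion from ∂_1 factors > 1: none. So H_0 ≅ Z.
H_1: b_1 = 13 − 7 − 5 = 1; torsion from ∂_2 factors > 1: none. So H_1 ≅ Z.
H_2: b_2 = 5 − 5 − 0 = 0; torsion from ∂_3 factors > 1: none. So H_2 ≅ 0.

H_0 ≅ Z,  H_1 ≅ Z,  H_2 = 0.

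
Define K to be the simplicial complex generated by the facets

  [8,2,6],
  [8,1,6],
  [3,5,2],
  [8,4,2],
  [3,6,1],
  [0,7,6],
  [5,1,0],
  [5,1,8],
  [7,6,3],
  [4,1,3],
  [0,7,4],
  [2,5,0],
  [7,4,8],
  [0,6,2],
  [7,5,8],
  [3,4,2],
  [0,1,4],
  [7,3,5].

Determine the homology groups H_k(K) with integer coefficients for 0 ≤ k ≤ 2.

H_0 = Z,  H_1 = Z^2,  H_2 = Z.

Fix the vertex order 0 < 1 < 2 < 3 < 4 < 5 < 6 < 7 < 8 and write every simplex with vertices in increasing order. Then dim K = 2 and the simplices of K are:

  0-simplices (9): [0], [1], [2], [3], [4], [5], [6], [7], [8]
  1-simplices (27): (27 of them)
  2-simplices (18): [0,1,4], [0,1,5], [0,2,5], [0,2,6], [0,4,7], [0,6,7], [1,3,4], [1,3,6], [1,5,8], [1,6,8], [2,3,4], [2,3,5], [2,4,8], [2,6,8], [3,5,7], [3,6,7], [4,7,8], [5,7,8]

so the chain groups are C_0 ≅ Z^9, C_1 ≅ Z^27, C_2 ≅ Z^18.

The boundary map ∂_1: C_1 → C_0 sends each edge [p,q] (with p < q) to q − p. For instance
  ∂[0,7] = [7] − [0].
The 9×27 boundary matrix has rank 8 and Smith normal form diag(1,1,1,1,1,1,1,1).

Boundary ∂_2: C_2 → C_1 sends each 2-simplex [p,q,r] to [q,r] − [p,r] + [p,q]. For instance
  ∂[2,3,5] = [3,5] − [2,5] + [2,3],
  ∂[1,3,6] = [3,6] − [1,6] + [1,3].
The resulting 27×18 matrix has rank 17, and its Smith normal form has invariant factors (1,1,1,1,1,1,1,1,1,1,1,1,1,1,1,1,1).

From H_k ≅ ker(∂_k) / im(∂_{k+1}) we obtain:

  H_0: rank C_0 − rank ∂_1 = 9 − 8 = 1, and the invariant factors of ∂_1 are all 1, so H_0 ≅ Z.
  H_1: rank ker ∂_1 − rank ∂_2 = (27 − 8) − 17 = 2, and the invariant factors of ∂_2 are all 1, so H_1 ≅ Z^2.
  H_2: rank ker ∂_2 − rank ∂_3 = (18 − 17) − 0 = 1, and there is no ∂_3, so H_2 ≅ Z.

As a check, the Euler characteristic is 9 − 27 + 18 = 0, which agrees with 1 − 2 + 1 = 0.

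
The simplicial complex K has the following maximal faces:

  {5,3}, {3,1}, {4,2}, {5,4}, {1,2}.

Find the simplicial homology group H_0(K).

H_0 = Z.

We work with the vertex ordering 1 < 2 < 3 < 4 < 5. The simplices of K, each written with vertices in increasing order, are:

  0-simplices (5): [1], [2], [3], [4], [5]
  1-simplices (5): [1,2], [1,3], [2,4], [3,5], [4,5]

so the chain groups are C_0 ≅ Z^5, C_1 ≅ Z^5.

∂_1: C_1 → C_0 maps an edge to its endpoints' difference, ∂[p,q] = q − p.
The resulting 5×5 matrix has rank 4, and its Smith normal form has invariant factors (1,1,1,1).

Reading off H_k = ker ∂_k / im ∂_{k+1}:

  H_0: rank C_0 − rank ∂_1 = 5 − 4 = 1, and the invariant factors of ∂_1 are all 1, so H_0 = Z.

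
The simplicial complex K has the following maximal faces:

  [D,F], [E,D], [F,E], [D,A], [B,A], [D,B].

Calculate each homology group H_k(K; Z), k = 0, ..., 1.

Fix the vertex order A < B < D < E < F and write every simplex with vertices in increasing order. Then dim K = 1 and the simplices of K are:

  0-simplices (5): A, B, D, E, F
  1-simplices (6): AB, AD, BD, DE, DF, EF

giving chain groups C_0 ≅ Z^5, C_1 ≅ Z^6.

The boundary map ∂_1: C_1 → C_0 is given by ∂[p,q] = [q] − [p]. For instance
  ∂DF = F − D.
As a 5×6 matrix over Z this has rank 4, with invariant factors (1,1,1,1).

From H_k ≅ ker(∂_k) / im(∂_{k+1}) we obtain:

  H_0: rank C_0 − rank ∂_1 = 5 − 4 = 1, and the invariant factors of ∂_1 are all 1, so H_0 ≅ Z.
  H_1: rank ker ∂_1 − rank ∂_2 = (6 − 4) − 0 = 2, and there is no ∂_2, so H_1 ≅ Z^2.

H_0 ≅ Z,  H_1 ≅ Z^2.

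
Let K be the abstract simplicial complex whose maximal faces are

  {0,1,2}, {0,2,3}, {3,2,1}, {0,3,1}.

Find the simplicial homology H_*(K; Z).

H_0 ≅ Z,  H_1 = 0,  H_2 ≅ Z.

Order the vertices as 0 < 1 < 2 < 3. Listing each simplex with vertices in this order, K has dimension 2 with simplices:

  0-simplices (4): [0], [1], [2], [3]
  1-simplices (6): [0,1], [0,2], [0,3], [1,2], [1,3], [2,3]
  2-simplices (4): [0,1,2], [0,1,3], [0,2,3], [1,2,3]

Hence C_0 ≅ Z^4, C_1 ≅ Z^6, C_2 ≅ Z^4.

∂_1: C_1 → C_0 sends each edge [p,q] (with p < q) to q − p. For instance
  ∂[0,3] = [3] − [0].
The 4×6 boundary matrix has rank 3 and Smith normal form diag(1,1,1).

The boundary map ∂_2: C_2 → C_1 acts by ∂[p,q,r] = [q,r] − [p,r] + [p,q]. For instance
  ∂[0,2,3] = [2,3] − [0,3] + [0,2],
  ∂[0,1,2] = [1,2] − [0,2] + [0,1].
The 6×4 boundary matrix has rank 3 and Smith normal form diag(1,1,1).

From H_k ≅ ker(∂_k) / im(∂_{k+1}) we obtain:

  H_0: rank C_0 − rank ∂_1 = 4 − 3 = 1, and the invariant factors of ∂_1 are all 1, so H_0 = Z.
  H_1: rank ker ∂_1 − rank ∂_2 = (6 − 3) − 3 = 0, and the invariant factors of ∂_2 are all 1, so H_1 = 0.
  H_2: rank ker ∂_2 − rank ∂_3 = (4 − 3) − 0 = 1, and there is no ∂_3, so H_2 = Z.

(K is a triangulation of the 2-sphere S^2.)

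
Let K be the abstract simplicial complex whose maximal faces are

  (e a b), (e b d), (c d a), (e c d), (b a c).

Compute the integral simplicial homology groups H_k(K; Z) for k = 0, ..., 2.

We work with the vertex ordering a < b < c < d < e. The simplices of K, each written with vertices in increasing order, are:

  0-simplices (5): a, b, c, d, e
  1-simplices (10): ab, ac, ad, ae, bc, bd, be, cd, ce, de
  2-simplices (5): abc, abe, acd, bde, cde

giving chain groups C_0 ≅ Z^5, C_1 ≅ Z^10, C_2 ≅ Z^5.

∂_1: C_1 → C_0 sends each edge [p,q] (with p < q) to q − p. For instance
  ∂de = e − d.
The resulting 5×10 matrix has rank 4, and its Smith normal form has invariant factors (1,1,1,1).

The boundary map ∂_2: C_2 → C_1 acts by ∂[p,q,r] = [q,r] − [p,r] + [p,q]. For instance
  ∂bde = de − be + bd,
  ∂acd = cd − ad + ac.
The 10×5 boundary matrix has rank 5 and Smith normal form diag(1,1,1,1,1).

Now H_k = ker ∂_k / im ∂_{k+1}, so:

  H_0: rank C_0 − rank ∂_1 = 5 − 4 = 1, and the invariant factors of ∂_1 are all 1, so H_0 = Z.
  H_1: rank ker ∂_1 − rank ∂_2 = (10 − 4) − 5 = 1, and the invariant factors of ∂_2 are all 1, so H_1 = Z.
  H_2: rank ker ∂_2 − rank ∂_3 = (5 − 5) − 0 = 0, and there is no ∂_3, so H_2 = 0.

As a check, the Euler characteristic is 5 − 10 + 5 = 0, which agrees with 1 − 1 + 0 = 0.
(K is a triangulation of the Möbius band.)

H_0 ≅ Z,  H_1 ≅ Z,  H_2 = 0.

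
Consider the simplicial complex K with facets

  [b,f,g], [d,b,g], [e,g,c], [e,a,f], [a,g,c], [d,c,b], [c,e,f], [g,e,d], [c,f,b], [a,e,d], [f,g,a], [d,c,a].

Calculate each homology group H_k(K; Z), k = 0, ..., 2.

H_0 = Z,  H_1 = Z/2,  H_2 = 0.

Take the total order a < b < c < d < e < f < g on the vertex set. Then K (dimension 2) consists of the simplices:

  0-simplices (7): a, b, c, d, e, f, g
  1-simplices (18): ac, ad, ae, af, ag, bc, bd, bf, bg, cd, ce, cf, cg, de, dg, ef, eg, fg
  2-simplices (12): acd, acg, ade, aef, afg, bcd, bcf, bdg, bfg, cef, ceg, deg

Hence C_0 ≅ Z^7, C_1 ≅ Z^18, C_2 ≅ Z^12.

Boundary ∂_1: C_1 → C_0 sends each edge [p,q] (with p < q) to q − p. For instance
  ∂eg = g − e.
As a 7×18 matrix over Z this has rank 6, with invariant factors (1,1,1,1,1,1).

The boundary map ∂_2: C_2 → C_1 sends each 2-simplex [p,q,r] to [q,r] − [p,r] + [p,q]. For instance
  ∂ade = de − ae + ad,
  ∂deg = eg − dg + de.
The resulting 18×12 matrix has rank 12, and its Smith normal form has invariant factors (1,1,1,1,1,1,1,1,1,1,1,2).

Now H_k = ker ∂_k / im ∂_{k+1}, so:

  H_0: rank C_0 − rank ∂_1 = 7 − 6 = 1, and the invariant factors of ∂_1 are all 1, so H_0 ≅ Z.
  H_1: rank ker ∂_1 − rank ∂_2 = (18 − 6) − 12 = 0, and ∂_2 has invariant factor 2 > 1, so H_1 ≅ Z/2.
  H_2: rank ker ∂_2 − rank ∂_3 = (12 − 12) − 0 = 0, and there is no ∂_3, so H_2 ≅ 0.

(K is a triangulation of the real projective plane RP^2.)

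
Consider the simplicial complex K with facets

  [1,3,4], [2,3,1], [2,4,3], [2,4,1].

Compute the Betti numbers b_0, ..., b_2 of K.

We work with the vertex ordering 1 < 2 < 3 < 4. The simplices of K, each written with vertices in increasing order, are:

  0-simplices (4): [1], [2], [3], [4]
  1-simplices (6): [1,2], [1,3], [1,4], [2,3], [2,4], [3,4]
  2-simplices (4): [1,2,3], [1,2,4], [1,3,4], [2,3,4]

giving chain groups C_0 ≅ Z^4, C_1 ≅ Z^6, C_2 ≅ Z^4.

∂_1: C_1 → C_0 is given by ∂[p,q] = [q] − [p].
As a 4×6 matrix over Z this has rank 3, with invariant factors (1,1,1).

∂_2: C_2 → C_1 acts by ∂[p,q,r] = [q,r] − [p,r] + [p,q]. For instance
  ∂[1,2,4] = [2,4] − [1,4] + [1,2],
  ∂[1,3,4] = [3,4] − [1,4] + [1,3].
As a 6×4 matrix over Z this has rank 3, with invariant factors (1,1,1).

Computing H_k = (kernel of ∂_k) / (image of ∂_{k+1}):

  H_0: rank C_0 − rank ∂_1 = 4 − 3 = 1, and the invariant factors of ∂_1 are all 1, so H_0 = Z.
  H_1: rank ker ∂_1 − rank ∂_2 = (6 − 3) − 3 = 0, and the invariant factors of ∂_2 are all 1, so H_1 = 0.
  H_2: rank ker ∂_2 − rank ∂_3 = (4 − 3) − 0 = 1, and there is no ∂_3, so H_2 = Z.

(K is a triangulation of the 2-sphere S^2.)

Hence the Betti numbers are b_0 = 1, b_1 = 0, b_2 = 1.

b_0 = 1, b_1 = 0, b_2 = 1.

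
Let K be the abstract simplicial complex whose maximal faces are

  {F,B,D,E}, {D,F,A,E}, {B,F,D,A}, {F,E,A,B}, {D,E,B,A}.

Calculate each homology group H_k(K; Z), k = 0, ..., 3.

H_0 ≅ Z,  H_1 = 0,  H_2 = 0,  H_3 ≅ Z.

Fix the vertex order A < B < D < E < F and write every simplex with vertices in increasing order. Then dim K = 3 and the simplices of K are:

  0-simplices (5): A, B, D, E, F
  1-simplices (10): AB, AD, AE, AF, BD, BE, BF, DE, DF, EF
  2-simplices (10): ABD, ABE, ABF, ADE, ADF, AEF, BDE, BDF, BEF, DEF
  3-simplices (5): ABDE, ABDF, ABEF, ADEF, BDEF

giving chain groups C_0 ≅ Z^5, C_1 ≅ Z^10, C_2 ≅ Z^10, C_3 ≅ Z^5.

The boundary map ∂_1: C_1 → C_0 is given by ∂[p,q] = [q] − [p].
The 5×10 boundary matrix has rank 4 and Smith normal form diag(1,1,1,1).

Boundary ∂_2: C_2 → C_1 maps a triangle to the signed sum of its edges. For instance
  ∂BEF = EF − BF + BE,
  ∂BDF = DF − BF + BD.
The resulting 10×10 matrix has rank 6, and its Smith normal form has invariant factors (1,1,1,1,1,1).

Boundary ∂_3: C_3 → C_2 sends each 3-simplex σ to the alternating sum Σ_i (−1)^i (σ with its i-th vertex removed). For instance
  ∂BDEF = DEF − BEF + BDF − BDE,
  ∂ABEF = BEF − AEF + ABF − ABE.
The 10×5 boundary matrix has rank 4 and Smith normal form diag(1,1,1,1).

Now H_k = ker ∂_k / im ∂_{k+1}, so:

  H_0: rank C_0 − rank ∂_1 = 5 − 4 = 1, and the invariant factors of ∂_1 are all 1, so H_0 = Z.
  H_1: rank ker ∂_1 − rank ∂_2 = (10 − 4) − 6 = 0, and the invariant factors of ∂_2 are all 1, so H_1 = 0.
  H_2: rank ker ∂_2 − rank ∂_3 = (10 − 6) − 4 = 0, and the invariant factors of ∂_3 are all 1, so H_2 = 0.
  H_3: rank ker ∂_3 − rank ∂_4 = (5 − 4) − 0 = 1, and there is no ∂_4, so H_3 = Z.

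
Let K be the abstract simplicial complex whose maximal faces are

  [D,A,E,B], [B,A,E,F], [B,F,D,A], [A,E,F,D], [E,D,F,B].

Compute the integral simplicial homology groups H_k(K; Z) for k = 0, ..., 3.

H_0 = Z,  H_1 = 0,  H_2 = 0,  H_3 = Z.

K has 5 vertices, 10 edges, 10 triangles, 5 3-simplices.
rank ∂_0 = 0, rank ∂_1 = 4 ⇒ b_0 = 5 − 0 − 4 = 1; all invariant factors of ∂_1 are 1 so no torsion. So H_0 ≅ Z.
rank ∂_1 = 4, rank ∂_2 = 6 ⇒ b_1 = 10 − 4 − 6 = 0; all invariant factors of ∂_2 are 1 so no torsion. So H_1 ≅ 0.
rank ∂_2 = 6, rank ∂_3 = 4 ⇒ b_2 = 10 − 6 − 4 = 0; all invariant factors of ∂_3 are 1 so no torsion. So H_2 ≅ 0.
rank ∂_3 = 4, rank ∂_4 = 0 ⇒ b_3 = 5 − 4 − 0 = 1. So H_3 ≅ Z.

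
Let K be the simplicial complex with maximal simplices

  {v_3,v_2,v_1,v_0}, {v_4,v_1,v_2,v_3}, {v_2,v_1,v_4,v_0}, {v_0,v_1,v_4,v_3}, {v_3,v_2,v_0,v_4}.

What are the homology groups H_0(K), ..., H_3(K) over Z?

K has 5 vertices, 10 edges, 10 triangles, 5 3-simplices.
rank ∂_0 = 0, rank ∂_1 = 4 ⇒ b_0 = 5 − 0 − 4 = 1; all invariant factors of ∂_1 are 1 so no torsion. So H_0 ≅ Z.
rank ∂_1 = 4, rank ∂_2 = 6 ⇒ b_1 = 10 − 4 − 6 = 0; all invariant factors of ∂_2 are 1 so no torsion. So H_1 ≅ 0.
rank ∂_2 = 6, rank ∂_3 = 4 ⇒ b_2 = 10 − 6 − 4 = 0; all invariant factors of ∂_3 are 1 so no torsion. So H_2 ≅ 0.
rank ∂_3 = 4, rank ∂_4 = 0 ⇒ b_3 = 5 − 4 − 0 = 1. So H_3 ≅ Z.

H_0 ≅ Z,  H_1 = 0,  H_2 = 0,  H_3 ≅ Z.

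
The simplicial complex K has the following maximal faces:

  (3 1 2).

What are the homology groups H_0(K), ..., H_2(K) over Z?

H_0 = Z,  H_1 = 0,  H_2 = 0.

Order the vertices as 1 < 2 < 3. Listing each simplex with vertices in this order, K has dimension 2 with simplices:

  0-simplices (3): [1], [2], [3]
  1-simplices (3): [1,2], [1,3], [2,3]
  2-simplices (1): [1,2,3]

Hence C_0 ≅ Z^3, C_1 ≅ Z^3, C_2 ≅ Z^1.

Boundary ∂_1: C_1 → C_0 is given by ∂[p,q] = [q] − [p].
The resulting 3×3 matrix has rank 2, and its Smith normal form has invariant factors (1,1).

Boundary ∂_2: C_2 → C_1 acts by ∂[p,q,r] = [q,r] − [p,r] + [p,q]. For instance
  ∂[1,2,3] = [2,3] − [1,3] + [1,2].
As a 3×1 matrix over Z this has rank 1, with invariant factors (1).

Now H_k = ker ∂_k / im ∂_{k+1}, so:

  H_0: rank C_0 − rank ∂_1 = 3 − 2 = 1, and the invariant factors of ∂_1 are all 1, so H_0 = Z.
  H_1: rank ker ∂_1 − rank ∂_2 = (3 − 2) − 1 = 0, and the invariant factors of ∂_2 are all 1, so H_1 = 0.
  H_2: rank ker ∂_2 − rank ∂_3 = (1 − 1) − 0 = 0, and there is no ∂_3, so H_2 = 0.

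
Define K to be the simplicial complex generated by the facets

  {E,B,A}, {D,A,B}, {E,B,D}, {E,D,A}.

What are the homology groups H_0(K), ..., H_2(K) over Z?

H_0 = Z,  H_1 = 0,  H_2 = Z.

Fix the vertex order A < B < D < E and write every simplex with vertices in increasing order. Then dim K = 2 and the simplices of K are:

  0-simplices (4): A, B, D, E
  1-simplices (6): AB, AD, AE, BD, BE, DE
  2-simplices (4): ABD, ABE, ADE, BDE

giving chain groups C_0 ≅ Z^4, C_1 ≅ Z^6, C_2 ≅ Z^4.

∂_1: C_1 → C_0 maps an edge to its endpoints' difference, ∂[p,q] = q − p.
The resulting 4×6 matrix has rank 3, and its Smith normal form has invariant factors (1,1,1).

∂_2: C_2 → C_1 maps a triangle to the signed sum of its edges. For instance
  ∂ABE = BE − AE + AB,
  ∂BDE = DE − BE + BD.
As a 6×4 matrix over Z this has rank 3, with invariant factors (1,1,1).

Now H_k = ker ∂_k / im ∂_{k+1}, so:

  H_0: rank C_0 − rank ∂_1 = 4 − 3 = 1, and the invariant factors of ∂_1 are all 1, so H_0 = Z.
  H_1: rank ker ∂_1 − rank ∂_2 = (6 − 3) − 3 = 0, and the invariant factors of ∂_2 are all 1, so H_1 = 0.
  H_2: rank ker ∂_2 − rank ∂_3 = (4 − 3) − 0 = 1, and there is no ∂_3, so H_2 = Z.

(K is a triangulation of the 2-sphere S^2.)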